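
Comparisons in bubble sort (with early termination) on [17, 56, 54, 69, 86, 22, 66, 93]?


Algorithm: bubble sort (with early termination)
Input: [17, 56, 54, 69, 86, 22, 66, 93]
Sorted: [17, 22, 54, 56, 66, 69, 86, 93]

25


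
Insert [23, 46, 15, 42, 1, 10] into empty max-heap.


Insert 23: [23]
Insert 46: [46, 23]
Insert 15: [46, 23, 15]
Insert 42: [46, 42, 15, 23]
Insert 1: [46, 42, 15, 23, 1]
Insert 10: [46, 42, 15, 23, 1, 10]

Final heap: [46, 42, 15, 23, 1, 10]


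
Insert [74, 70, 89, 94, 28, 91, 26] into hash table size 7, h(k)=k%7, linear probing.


Insert 74: h=4 -> slot 4
Insert 70: h=0 -> slot 0
Insert 89: h=5 -> slot 5
Insert 94: h=3 -> slot 3
Insert 28: h=0, 1 probes -> slot 1
Insert 91: h=0, 2 probes -> slot 2
Insert 26: h=5, 1 probes -> slot 6

Table: [70, 28, 91, 94, 74, 89, 26]


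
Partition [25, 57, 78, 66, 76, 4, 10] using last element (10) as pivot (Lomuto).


Pivot: 10
  4 <= 10: swap -> [4, 57, 78, 66, 76, 25, 10]
Place pivot at 1: [4, 10, 78, 66, 76, 25, 57]

Partitioned: [4, 10, 78, 66, 76, 25, 57]


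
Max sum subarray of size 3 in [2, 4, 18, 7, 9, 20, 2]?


[0:3]: 24
[1:4]: 29
[2:5]: 34
[3:6]: 36
[4:7]: 31

Max: 36 at [3:6]


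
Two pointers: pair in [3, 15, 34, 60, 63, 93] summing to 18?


lo=0(3)+hi=5(93)=96
lo=0(3)+hi=4(63)=66
lo=0(3)+hi=3(60)=63
lo=0(3)+hi=2(34)=37
lo=0(3)+hi=1(15)=18

Yes: 3+15=18


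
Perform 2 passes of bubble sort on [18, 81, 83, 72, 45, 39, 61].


Initial: [18, 81, 83, 72, 45, 39, 61]
Pass 1: [18, 81, 72, 45, 39, 61, 83] (4 swaps)
Pass 2: [18, 72, 45, 39, 61, 81, 83] (4 swaps)

After 2 passes: [18, 72, 45, 39, 61, 81, 83]


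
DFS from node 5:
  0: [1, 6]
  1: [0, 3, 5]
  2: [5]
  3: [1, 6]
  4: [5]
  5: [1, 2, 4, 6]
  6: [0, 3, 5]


Visit 5, push [6, 4, 2, 1]
Visit 1, push [3, 0]
Visit 0, push [6]
Visit 6, push [3]
Visit 3, push []
Visit 2, push []
Visit 4, push []

DFS order: [5, 1, 0, 6, 3, 2, 4]


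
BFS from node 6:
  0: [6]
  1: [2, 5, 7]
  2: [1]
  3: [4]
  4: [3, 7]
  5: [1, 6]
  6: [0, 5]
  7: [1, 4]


Visit 6, enqueue [0, 5]
Visit 0, enqueue []
Visit 5, enqueue [1]
Visit 1, enqueue [2, 7]
Visit 2, enqueue []
Visit 7, enqueue [4]
Visit 4, enqueue [3]
Visit 3, enqueue []

BFS order: [6, 0, 5, 1, 2, 7, 4, 3]


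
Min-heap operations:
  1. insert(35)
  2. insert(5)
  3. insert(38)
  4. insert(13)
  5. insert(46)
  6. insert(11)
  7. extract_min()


insert(35) -> [35]
insert(5) -> [5, 35]
insert(38) -> [5, 35, 38]
insert(13) -> [5, 13, 38, 35]
insert(46) -> [5, 13, 38, 35, 46]
insert(11) -> [5, 13, 11, 35, 46, 38]
extract_min()->5, [11, 13, 38, 35, 46]

Final heap: [11, 13, 38, 35, 46]


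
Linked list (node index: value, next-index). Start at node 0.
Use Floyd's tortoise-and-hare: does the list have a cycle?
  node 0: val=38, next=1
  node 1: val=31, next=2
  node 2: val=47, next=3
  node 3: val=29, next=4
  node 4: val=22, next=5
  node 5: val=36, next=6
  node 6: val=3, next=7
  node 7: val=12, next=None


Floyd's tortoise (slow, +1) and hare (fast, +2):
  init: slow=0, fast=0
  step 1: slow=1, fast=2
  step 2: slow=2, fast=4
  step 3: slow=3, fast=6
  step 4: fast 6->7->None, no cycle

Cycle: no


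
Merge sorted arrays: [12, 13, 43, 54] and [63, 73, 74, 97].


Take 12 from A
Take 13 from A
Take 43 from A
Take 54 from A

Merged: [12, 13, 43, 54, 63, 73, 74, 97]


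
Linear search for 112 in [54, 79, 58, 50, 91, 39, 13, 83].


i=0: 54!=112
i=1: 79!=112
i=2: 58!=112
i=3: 50!=112
i=4: 91!=112
i=5: 39!=112
i=6: 13!=112
i=7: 83!=112

Not found, 8 comps


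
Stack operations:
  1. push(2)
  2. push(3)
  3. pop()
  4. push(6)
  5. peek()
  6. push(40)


push(2) -> [2]
push(3) -> [2, 3]
pop()->3, [2]
push(6) -> [2, 6]
peek()->6
push(40) -> [2, 6, 40]

Final stack: [2, 6, 40]


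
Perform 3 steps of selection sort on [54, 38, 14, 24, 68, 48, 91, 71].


Initial: [54, 38, 14, 24, 68, 48, 91, 71]
Step 1: min=14 at 2
  Swap: [14, 38, 54, 24, 68, 48, 91, 71]
Step 2: min=24 at 3
  Swap: [14, 24, 54, 38, 68, 48, 91, 71]
Step 3: min=38 at 3
  Swap: [14, 24, 38, 54, 68, 48, 91, 71]

After 3 steps: [14, 24, 38, 54, 68, 48, 91, 71]


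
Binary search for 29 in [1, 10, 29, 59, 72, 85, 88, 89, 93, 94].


Step 1: lo=0, hi=9, mid=4, val=72
Step 2: lo=0, hi=3, mid=1, val=10
Step 3: lo=2, hi=3, mid=2, val=29

Found at index 2


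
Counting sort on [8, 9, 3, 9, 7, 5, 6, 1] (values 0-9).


Input: [8, 9, 3, 9, 7, 5, 6, 1]
Counts: [0, 1, 0, 1, 0, 1, 1, 1, 1, 2]

Sorted: [1, 3, 5, 6, 7, 8, 9, 9]


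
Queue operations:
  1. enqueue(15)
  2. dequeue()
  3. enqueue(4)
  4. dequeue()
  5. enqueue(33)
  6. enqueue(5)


enqueue(15) -> [15]
dequeue()->15, []
enqueue(4) -> [4]
dequeue()->4, []
enqueue(33) -> [33]
enqueue(5) -> [33, 5]

Final queue: [33, 5]


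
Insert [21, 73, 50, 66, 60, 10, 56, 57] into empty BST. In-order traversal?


Insert 21: root
Insert 73: R from 21
Insert 50: R from 21 -> L from 73
Insert 66: R from 21 -> L from 73 -> R from 50
Insert 60: R from 21 -> L from 73 -> R from 50 -> L from 66
Insert 10: L from 21
Insert 56: R from 21 -> L from 73 -> R from 50 -> L from 66 -> L from 60
Insert 57: R from 21 -> L from 73 -> R from 50 -> L from 66 -> L from 60 -> R from 56

In-order: [10, 21, 50, 56, 57, 60, 66, 73]


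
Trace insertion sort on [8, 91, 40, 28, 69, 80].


Initial: [8, 91, 40, 28, 69, 80]
Insert 91: [8, 91, 40, 28, 69, 80]
Insert 40: [8, 40, 91, 28, 69, 80]
Insert 28: [8, 28, 40, 91, 69, 80]
Insert 69: [8, 28, 40, 69, 91, 80]
Insert 80: [8, 28, 40, 69, 80, 91]

Sorted: [8, 28, 40, 69, 80, 91]


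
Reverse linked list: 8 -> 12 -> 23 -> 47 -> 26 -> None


Step 1: curr=8, set curr.next=prev(None) | reversed so far: 8
Step 2: curr=12, set curr.next=prev(8) | reversed so far: 12 -> 8
Step 3: curr=23, set curr.next=prev(12) | reversed so far: 23 -> 12 -> 8
Step 4: curr=47, set curr.next=prev(23) | reversed so far: 47 -> 23 -> 12 -> 8
Step 5: curr=26, set curr.next=prev(47) | reversed so far: 26 -> 47 -> 23 -> 12 -> 8

26 -> 47 -> 23 -> 12 -> 8 -> None


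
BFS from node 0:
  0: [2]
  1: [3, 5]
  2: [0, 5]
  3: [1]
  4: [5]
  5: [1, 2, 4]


Visit 0, enqueue [2]
Visit 2, enqueue [5]
Visit 5, enqueue [1, 4]
Visit 1, enqueue [3]
Visit 4, enqueue []
Visit 3, enqueue []

BFS order: [0, 2, 5, 1, 4, 3]


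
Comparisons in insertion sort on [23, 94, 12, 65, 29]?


Algorithm: insertion sort
Input: [23, 94, 12, 65, 29]
Sorted: [12, 23, 29, 65, 94]

8


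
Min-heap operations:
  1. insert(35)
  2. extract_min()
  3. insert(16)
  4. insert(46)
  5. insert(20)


insert(35) -> [35]
extract_min()->35, []
insert(16) -> [16]
insert(46) -> [16, 46]
insert(20) -> [16, 46, 20]

Final heap: [16, 46, 20]


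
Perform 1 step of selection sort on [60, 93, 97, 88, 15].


Initial: [60, 93, 97, 88, 15]
Step 1: min=15 at 4
  Swap: [15, 93, 97, 88, 60]

After 1 step: [15, 93, 97, 88, 60]


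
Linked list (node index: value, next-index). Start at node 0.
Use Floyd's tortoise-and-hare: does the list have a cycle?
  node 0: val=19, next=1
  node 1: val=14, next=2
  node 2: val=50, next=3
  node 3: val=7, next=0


Floyd's tortoise (slow, +1) and hare (fast, +2):
  init: slow=0, fast=0
  step 1: slow=1, fast=2
  step 2: slow=2, fast=0
  step 3: slow=3, fast=2
  step 4: slow=0, fast=0
  slow == fast at node 0: cycle detected

Cycle: yes


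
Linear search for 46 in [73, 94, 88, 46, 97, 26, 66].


i=0: 73!=46
i=1: 94!=46
i=2: 88!=46
i=3: 46==46 found!

Found at 3, 4 comps


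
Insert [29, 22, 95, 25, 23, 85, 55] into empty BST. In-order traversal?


Insert 29: root
Insert 22: L from 29
Insert 95: R from 29
Insert 25: L from 29 -> R from 22
Insert 23: L from 29 -> R from 22 -> L from 25
Insert 85: R from 29 -> L from 95
Insert 55: R from 29 -> L from 95 -> L from 85

In-order: [22, 23, 25, 29, 55, 85, 95]


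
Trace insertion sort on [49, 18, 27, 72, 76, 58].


Initial: [49, 18, 27, 72, 76, 58]
Insert 18: [18, 49, 27, 72, 76, 58]
Insert 27: [18, 27, 49, 72, 76, 58]
Insert 72: [18, 27, 49, 72, 76, 58]
Insert 76: [18, 27, 49, 72, 76, 58]
Insert 58: [18, 27, 49, 58, 72, 76]

Sorted: [18, 27, 49, 58, 72, 76]


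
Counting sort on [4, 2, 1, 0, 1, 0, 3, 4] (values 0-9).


Input: [4, 2, 1, 0, 1, 0, 3, 4]
Counts: [2, 2, 1, 1, 2, 0, 0, 0, 0, 0]

Sorted: [0, 0, 1, 1, 2, 3, 4, 4]


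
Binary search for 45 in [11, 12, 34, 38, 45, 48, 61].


Step 1: lo=0, hi=6, mid=3, val=38
Step 2: lo=4, hi=6, mid=5, val=48
Step 3: lo=4, hi=4, mid=4, val=45

Found at index 4


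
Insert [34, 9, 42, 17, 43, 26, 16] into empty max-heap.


Insert 34: [34]
Insert 9: [34, 9]
Insert 42: [42, 9, 34]
Insert 17: [42, 17, 34, 9]
Insert 43: [43, 42, 34, 9, 17]
Insert 26: [43, 42, 34, 9, 17, 26]
Insert 16: [43, 42, 34, 9, 17, 26, 16]

Final heap: [43, 42, 34, 9, 17, 26, 16]


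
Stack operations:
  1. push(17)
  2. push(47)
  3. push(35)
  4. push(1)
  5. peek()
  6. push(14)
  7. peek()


push(17) -> [17]
push(47) -> [17, 47]
push(35) -> [17, 47, 35]
push(1) -> [17, 47, 35, 1]
peek()->1
push(14) -> [17, 47, 35, 1, 14]
peek()->14

Final stack: [17, 47, 35, 1, 14]


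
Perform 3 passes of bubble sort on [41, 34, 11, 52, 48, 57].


Initial: [41, 34, 11, 52, 48, 57]
Pass 1: [34, 11, 41, 48, 52, 57] (3 swaps)
Pass 2: [11, 34, 41, 48, 52, 57] (1 swaps)
Pass 3: [11, 34, 41, 48, 52, 57] (0 swaps)

After 3 passes: [11, 34, 41, 48, 52, 57]


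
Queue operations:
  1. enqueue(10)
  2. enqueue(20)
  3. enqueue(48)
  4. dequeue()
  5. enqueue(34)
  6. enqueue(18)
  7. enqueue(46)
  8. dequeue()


enqueue(10) -> [10]
enqueue(20) -> [10, 20]
enqueue(48) -> [10, 20, 48]
dequeue()->10, [20, 48]
enqueue(34) -> [20, 48, 34]
enqueue(18) -> [20, 48, 34, 18]
enqueue(46) -> [20, 48, 34, 18, 46]
dequeue()->20, [48, 34, 18, 46]

Final queue: [48, 34, 18, 46]


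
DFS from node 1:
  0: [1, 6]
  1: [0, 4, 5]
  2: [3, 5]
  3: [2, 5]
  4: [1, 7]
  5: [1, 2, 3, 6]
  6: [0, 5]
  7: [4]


Visit 1, push [5, 4, 0]
Visit 0, push [6]
Visit 6, push [5]
Visit 5, push [3, 2]
Visit 2, push [3]
Visit 3, push []
Visit 4, push [7]
Visit 7, push []

DFS order: [1, 0, 6, 5, 2, 3, 4, 7]


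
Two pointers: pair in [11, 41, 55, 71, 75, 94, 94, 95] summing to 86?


lo=0(11)+hi=7(95)=106
lo=0(11)+hi=6(94)=105
lo=0(11)+hi=5(94)=105
lo=0(11)+hi=4(75)=86

Yes: 11+75=86


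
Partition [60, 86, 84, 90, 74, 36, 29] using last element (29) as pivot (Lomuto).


Pivot: 29
Place pivot at 0: [29, 86, 84, 90, 74, 36, 60]

Partitioned: [29, 86, 84, 90, 74, 36, 60]


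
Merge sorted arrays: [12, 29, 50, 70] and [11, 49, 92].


Take 11 from B
Take 12 from A
Take 29 from A
Take 49 from B
Take 50 from A
Take 70 from A

Merged: [11, 12, 29, 49, 50, 70, 92]


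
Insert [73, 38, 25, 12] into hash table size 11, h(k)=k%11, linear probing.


Insert 73: h=7 -> slot 7
Insert 38: h=5 -> slot 5
Insert 25: h=3 -> slot 3
Insert 12: h=1 -> slot 1

Table: [None, 12, None, 25, None, 38, None, 73, None, None, None]


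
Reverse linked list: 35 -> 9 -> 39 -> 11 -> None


Step 1: curr=35, set curr.next=prev(None) | reversed so far: 35
Step 2: curr=9, set curr.next=prev(35) | reversed so far: 9 -> 35
Step 3: curr=39, set curr.next=prev(9) | reversed so far: 39 -> 9 -> 35
Step 4: curr=11, set curr.next=prev(39) | reversed so far: 11 -> 39 -> 9 -> 35

11 -> 39 -> 9 -> 35 -> None


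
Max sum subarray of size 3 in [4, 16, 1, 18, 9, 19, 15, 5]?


[0:3]: 21
[1:4]: 35
[2:5]: 28
[3:6]: 46
[4:7]: 43
[5:8]: 39

Max: 46 at [3:6]


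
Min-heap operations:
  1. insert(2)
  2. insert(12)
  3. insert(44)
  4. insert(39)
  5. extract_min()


insert(2) -> [2]
insert(12) -> [2, 12]
insert(44) -> [2, 12, 44]
insert(39) -> [2, 12, 44, 39]
extract_min()->2, [12, 39, 44]

Final heap: [12, 39, 44]


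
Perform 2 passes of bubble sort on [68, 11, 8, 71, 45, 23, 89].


Initial: [68, 11, 8, 71, 45, 23, 89]
Pass 1: [11, 8, 68, 45, 23, 71, 89] (4 swaps)
Pass 2: [8, 11, 45, 23, 68, 71, 89] (3 swaps)

After 2 passes: [8, 11, 45, 23, 68, 71, 89]


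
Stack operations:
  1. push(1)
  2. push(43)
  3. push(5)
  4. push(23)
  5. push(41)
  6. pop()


push(1) -> [1]
push(43) -> [1, 43]
push(5) -> [1, 43, 5]
push(23) -> [1, 43, 5, 23]
push(41) -> [1, 43, 5, 23, 41]
pop()->41, [1, 43, 5, 23]

Final stack: [1, 43, 5, 23]


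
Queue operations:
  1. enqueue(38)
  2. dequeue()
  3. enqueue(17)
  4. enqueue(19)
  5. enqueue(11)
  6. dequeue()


enqueue(38) -> [38]
dequeue()->38, []
enqueue(17) -> [17]
enqueue(19) -> [17, 19]
enqueue(11) -> [17, 19, 11]
dequeue()->17, [19, 11]

Final queue: [19, 11]


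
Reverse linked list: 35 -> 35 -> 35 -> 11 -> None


Step 1: curr=35, set curr.next=prev(None) | reversed so far: 35
Step 2: curr=35, set curr.next=prev(35) | reversed so far: 35 -> 35
Step 3: curr=35, set curr.next=prev(35) | reversed so far: 35 -> 35 -> 35
Step 4: curr=11, set curr.next=prev(35) | reversed so far: 11 -> 35 -> 35 -> 35

11 -> 35 -> 35 -> 35 -> None


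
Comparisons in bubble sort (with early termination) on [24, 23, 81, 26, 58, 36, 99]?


Algorithm: bubble sort (with early termination)
Input: [24, 23, 81, 26, 58, 36, 99]
Sorted: [23, 24, 26, 36, 58, 81, 99]

15


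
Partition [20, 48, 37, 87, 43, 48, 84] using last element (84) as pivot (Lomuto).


Pivot: 84
  20 <= 84: advance i (no swap)
  48 <= 84: advance i (no swap)
  37 <= 84: advance i (no swap)
  43 <= 84: swap -> [20, 48, 37, 43, 87, 48, 84]
  48 <= 84: swap -> [20, 48, 37, 43, 48, 87, 84]
Place pivot at 5: [20, 48, 37, 43, 48, 84, 87]

Partitioned: [20, 48, 37, 43, 48, 84, 87]


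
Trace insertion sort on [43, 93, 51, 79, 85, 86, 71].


Initial: [43, 93, 51, 79, 85, 86, 71]
Insert 93: [43, 93, 51, 79, 85, 86, 71]
Insert 51: [43, 51, 93, 79, 85, 86, 71]
Insert 79: [43, 51, 79, 93, 85, 86, 71]
Insert 85: [43, 51, 79, 85, 93, 86, 71]
Insert 86: [43, 51, 79, 85, 86, 93, 71]
Insert 71: [43, 51, 71, 79, 85, 86, 93]

Sorted: [43, 51, 71, 79, 85, 86, 93]


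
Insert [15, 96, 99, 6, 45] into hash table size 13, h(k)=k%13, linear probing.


Insert 15: h=2 -> slot 2
Insert 96: h=5 -> slot 5
Insert 99: h=8 -> slot 8
Insert 6: h=6 -> slot 6
Insert 45: h=6, 1 probes -> slot 7

Table: [None, None, 15, None, None, 96, 6, 45, 99, None, None, None, None]


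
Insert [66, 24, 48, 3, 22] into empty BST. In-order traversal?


Insert 66: root
Insert 24: L from 66
Insert 48: L from 66 -> R from 24
Insert 3: L from 66 -> L from 24
Insert 22: L from 66 -> L from 24 -> R from 3

In-order: [3, 22, 24, 48, 66]


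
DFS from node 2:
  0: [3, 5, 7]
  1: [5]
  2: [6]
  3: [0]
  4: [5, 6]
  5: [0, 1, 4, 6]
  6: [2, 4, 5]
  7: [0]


Visit 2, push [6]
Visit 6, push [5, 4]
Visit 4, push [5]
Visit 5, push [1, 0]
Visit 0, push [7, 3]
Visit 3, push []
Visit 7, push []
Visit 1, push []

DFS order: [2, 6, 4, 5, 0, 3, 7, 1]


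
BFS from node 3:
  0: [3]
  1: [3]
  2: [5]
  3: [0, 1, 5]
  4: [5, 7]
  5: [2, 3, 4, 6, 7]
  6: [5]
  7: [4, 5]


Visit 3, enqueue [0, 1, 5]
Visit 0, enqueue []
Visit 1, enqueue []
Visit 5, enqueue [2, 4, 6, 7]
Visit 2, enqueue []
Visit 4, enqueue []
Visit 6, enqueue []
Visit 7, enqueue []

BFS order: [3, 0, 1, 5, 2, 4, 6, 7]


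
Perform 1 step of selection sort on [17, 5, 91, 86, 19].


Initial: [17, 5, 91, 86, 19]
Step 1: min=5 at 1
  Swap: [5, 17, 91, 86, 19]

After 1 step: [5, 17, 91, 86, 19]


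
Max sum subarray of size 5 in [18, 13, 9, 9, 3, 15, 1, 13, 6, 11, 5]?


[0:5]: 52
[1:6]: 49
[2:7]: 37
[3:8]: 41
[4:9]: 38
[5:10]: 46
[6:11]: 36

Max: 52 at [0:5]


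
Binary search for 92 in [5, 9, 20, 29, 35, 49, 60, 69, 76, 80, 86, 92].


Step 1: lo=0, hi=11, mid=5, val=49
Step 2: lo=6, hi=11, mid=8, val=76
Step 3: lo=9, hi=11, mid=10, val=86
Step 4: lo=11, hi=11, mid=11, val=92

Found at index 11


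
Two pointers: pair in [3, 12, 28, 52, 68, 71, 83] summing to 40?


lo=0(3)+hi=6(83)=86
lo=0(3)+hi=5(71)=74
lo=0(3)+hi=4(68)=71
lo=0(3)+hi=3(52)=55
lo=0(3)+hi=2(28)=31
lo=1(12)+hi=2(28)=40

Yes: 12+28=40


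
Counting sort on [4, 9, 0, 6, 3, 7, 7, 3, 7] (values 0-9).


Input: [4, 9, 0, 6, 3, 7, 7, 3, 7]
Counts: [1, 0, 0, 2, 1, 0, 1, 3, 0, 1]

Sorted: [0, 3, 3, 4, 6, 7, 7, 7, 9]


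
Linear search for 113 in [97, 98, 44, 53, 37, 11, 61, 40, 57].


i=0: 97!=113
i=1: 98!=113
i=2: 44!=113
i=3: 53!=113
i=4: 37!=113
i=5: 11!=113
i=6: 61!=113
i=7: 40!=113
i=8: 57!=113

Not found, 9 comps


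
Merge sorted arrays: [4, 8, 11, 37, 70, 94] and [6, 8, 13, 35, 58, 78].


Take 4 from A
Take 6 from B
Take 8 from A
Take 8 from B
Take 11 from A
Take 13 from B
Take 35 from B
Take 37 from A
Take 58 from B
Take 70 from A
Take 78 from B

Merged: [4, 6, 8, 8, 11, 13, 35, 37, 58, 70, 78, 94]


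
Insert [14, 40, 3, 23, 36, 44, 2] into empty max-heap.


Insert 14: [14]
Insert 40: [40, 14]
Insert 3: [40, 14, 3]
Insert 23: [40, 23, 3, 14]
Insert 36: [40, 36, 3, 14, 23]
Insert 44: [44, 36, 40, 14, 23, 3]
Insert 2: [44, 36, 40, 14, 23, 3, 2]

Final heap: [44, 36, 40, 14, 23, 3, 2]


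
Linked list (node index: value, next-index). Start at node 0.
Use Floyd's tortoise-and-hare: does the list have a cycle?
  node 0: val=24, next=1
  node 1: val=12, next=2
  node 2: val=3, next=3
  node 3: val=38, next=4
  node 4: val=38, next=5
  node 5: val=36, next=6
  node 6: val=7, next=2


Floyd's tortoise (slow, +1) and hare (fast, +2):
  init: slow=0, fast=0
  step 1: slow=1, fast=2
  step 2: slow=2, fast=4
  step 3: slow=3, fast=6
  step 4: slow=4, fast=3
  step 5: slow=5, fast=5
  slow == fast at node 5: cycle detected

Cycle: yes


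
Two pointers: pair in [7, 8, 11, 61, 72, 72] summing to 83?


lo=0(7)+hi=5(72)=79
lo=1(8)+hi=5(72)=80
lo=2(11)+hi=5(72)=83

Yes: 11+72=83


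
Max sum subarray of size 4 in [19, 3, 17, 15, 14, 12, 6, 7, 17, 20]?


[0:4]: 54
[1:5]: 49
[2:6]: 58
[3:7]: 47
[4:8]: 39
[5:9]: 42
[6:10]: 50

Max: 58 at [2:6]


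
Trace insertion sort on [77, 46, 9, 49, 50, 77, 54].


Initial: [77, 46, 9, 49, 50, 77, 54]
Insert 46: [46, 77, 9, 49, 50, 77, 54]
Insert 9: [9, 46, 77, 49, 50, 77, 54]
Insert 49: [9, 46, 49, 77, 50, 77, 54]
Insert 50: [9, 46, 49, 50, 77, 77, 54]
Insert 77: [9, 46, 49, 50, 77, 77, 54]
Insert 54: [9, 46, 49, 50, 54, 77, 77]

Sorted: [9, 46, 49, 50, 54, 77, 77]


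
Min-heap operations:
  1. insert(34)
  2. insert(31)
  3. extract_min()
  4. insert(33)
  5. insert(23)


insert(34) -> [34]
insert(31) -> [31, 34]
extract_min()->31, [34]
insert(33) -> [33, 34]
insert(23) -> [23, 34, 33]

Final heap: [23, 34, 33]


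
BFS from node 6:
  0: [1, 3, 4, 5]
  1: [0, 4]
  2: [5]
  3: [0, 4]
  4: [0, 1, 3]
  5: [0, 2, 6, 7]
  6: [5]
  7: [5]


Visit 6, enqueue [5]
Visit 5, enqueue [0, 2, 7]
Visit 0, enqueue [1, 3, 4]
Visit 2, enqueue []
Visit 7, enqueue []
Visit 1, enqueue []
Visit 3, enqueue []
Visit 4, enqueue []

BFS order: [6, 5, 0, 2, 7, 1, 3, 4]


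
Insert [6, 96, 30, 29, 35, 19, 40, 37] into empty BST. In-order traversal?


Insert 6: root
Insert 96: R from 6
Insert 30: R from 6 -> L from 96
Insert 29: R from 6 -> L from 96 -> L from 30
Insert 35: R from 6 -> L from 96 -> R from 30
Insert 19: R from 6 -> L from 96 -> L from 30 -> L from 29
Insert 40: R from 6 -> L from 96 -> R from 30 -> R from 35
Insert 37: R from 6 -> L from 96 -> R from 30 -> R from 35 -> L from 40

In-order: [6, 19, 29, 30, 35, 37, 40, 96]


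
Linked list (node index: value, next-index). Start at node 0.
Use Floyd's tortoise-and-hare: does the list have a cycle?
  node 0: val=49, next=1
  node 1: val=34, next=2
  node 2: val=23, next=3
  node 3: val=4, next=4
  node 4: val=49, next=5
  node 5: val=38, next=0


Floyd's tortoise (slow, +1) and hare (fast, +2):
  init: slow=0, fast=0
  step 1: slow=1, fast=2
  step 2: slow=2, fast=4
  step 3: slow=3, fast=0
  step 4: slow=4, fast=2
  step 5: slow=5, fast=4
  step 6: slow=0, fast=0
  slow == fast at node 0: cycle detected

Cycle: yes


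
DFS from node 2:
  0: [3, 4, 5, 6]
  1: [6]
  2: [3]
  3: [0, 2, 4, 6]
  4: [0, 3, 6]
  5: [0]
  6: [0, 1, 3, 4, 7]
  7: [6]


Visit 2, push [3]
Visit 3, push [6, 4, 0]
Visit 0, push [6, 5, 4]
Visit 4, push [6]
Visit 6, push [7, 1]
Visit 1, push []
Visit 7, push []
Visit 5, push []

DFS order: [2, 3, 0, 4, 6, 1, 7, 5]


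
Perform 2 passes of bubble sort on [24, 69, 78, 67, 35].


Initial: [24, 69, 78, 67, 35]
Pass 1: [24, 69, 67, 35, 78] (2 swaps)
Pass 2: [24, 67, 35, 69, 78] (2 swaps)

After 2 passes: [24, 67, 35, 69, 78]


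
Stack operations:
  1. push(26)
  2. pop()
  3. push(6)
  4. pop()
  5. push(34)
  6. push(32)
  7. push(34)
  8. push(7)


push(26) -> [26]
pop()->26, []
push(6) -> [6]
pop()->6, []
push(34) -> [34]
push(32) -> [34, 32]
push(34) -> [34, 32, 34]
push(7) -> [34, 32, 34, 7]

Final stack: [34, 32, 34, 7]


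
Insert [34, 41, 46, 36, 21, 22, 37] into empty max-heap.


Insert 34: [34]
Insert 41: [41, 34]
Insert 46: [46, 34, 41]
Insert 36: [46, 36, 41, 34]
Insert 21: [46, 36, 41, 34, 21]
Insert 22: [46, 36, 41, 34, 21, 22]
Insert 37: [46, 36, 41, 34, 21, 22, 37]

Final heap: [46, 36, 41, 34, 21, 22, 37]


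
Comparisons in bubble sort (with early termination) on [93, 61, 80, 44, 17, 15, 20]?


Algorithm: bubble sort (with early termination)
Input: [93, 61, 80, 44, 17, 15, 20]
Sorted: [15, 17, 20, 44, 61, 80, 93]

21


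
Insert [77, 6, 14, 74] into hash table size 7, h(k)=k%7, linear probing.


Insert 77: h=0 -> slot 0
Insert 6: h=6 -> slot 6
Insert 14: h=0, 1 probes -> slot 1
Insert 74: h=4 -> slot 4

Table: [77, 14, None, None, 74, None, 6]


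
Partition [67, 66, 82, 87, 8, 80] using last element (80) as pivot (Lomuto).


Pivot: 80
  67 <= 80: advance i (no swap)
  66 <= 80: advance i (no swap)
  8 <= 80: swap -> [67, 66, 8, 87, 82, 80]
Place pivot at 3: [67, 66, 8, 80, 82, 87]

Partitioned: [67, 66, 8, 80, 82, 87]


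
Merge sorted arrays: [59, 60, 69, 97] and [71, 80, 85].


Take 59 from A
Take 60 from A
Take 69 from A
Take 71 from B
Take 80 from B
Take 85 from B

Merged: [59, 60, 69, 71, 80, 85, 97]


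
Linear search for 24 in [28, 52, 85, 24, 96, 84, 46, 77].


i=0: 28!=24
i=1: 52!=24
i=2: 85!=24
i=3: 24==24 found!

Found at 3, 4 comps


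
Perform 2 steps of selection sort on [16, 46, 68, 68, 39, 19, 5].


Initial: [16, 46, 68, 68, 39, 19, 5]
Step 1: min=5 at 6
  Swap: [5, 46, 68, 68, 39, 19, 16]
Step 2: min=16 at 6
  Swap: [5, 16, 68, 68, 39, 19, 46]

After 2 steps: [5, 16, 68, 68, 39, 19, 46]


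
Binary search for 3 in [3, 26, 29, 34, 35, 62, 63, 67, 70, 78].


Step 1: lo=0, hi=9, mid=4, val=35
Step 2: lo=0, hi=3, mid=1, val=26
Step 3: lo=0, hi=0, mid=0, val=3

Found at index 0


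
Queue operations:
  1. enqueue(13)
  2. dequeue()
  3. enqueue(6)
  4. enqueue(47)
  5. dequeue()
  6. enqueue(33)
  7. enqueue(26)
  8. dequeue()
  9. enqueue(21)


enqueue(13) -> [13]
dequeue()->13, []
enqueue(6) -> [6]
enqueue(47) -> [6, 47]
dequeue()->6, [47]
enqueue(33) -> [47, 33]
enqueue(26) -> [47, 33, 26]
dequeue()->47, [33, 26]
enqueue(21) -> [33, 26, 21]

Final queue: [33, 26, 21]


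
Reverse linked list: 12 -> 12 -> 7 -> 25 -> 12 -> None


Step 1: curr=12, set curr.next=prev(None) | reversed so far: 12
Step 2: curr=12, set curr.next=prev(12) | reversed so far: 12 -> 12
Step 3: curr=7, set curr.next=prev(12) | reversed so far: 7 -> 12 -> 12
Step 4: curr=25, set curr.next=prev(7) | reversed so far: 25 -> 7 -> 12 -> 12
Step 5: curr=12, set curr.next=prev(25) | reversed so far: 12 -> 25 -> 7 -> 12 -> 12

12 -> 25 -> 7 -> 12 -> 12 -> None


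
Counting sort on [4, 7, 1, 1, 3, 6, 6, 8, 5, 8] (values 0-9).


Input: [4, 7, 1, 1, 3, 6, 6, 8, 5, 8]
Counts: [0, 2, 0, 1, 1, 1, 2, 1, 2, 0]

Sorted: [1, 1, 3, 4, 5, 6, 6, 7, 8, 8]


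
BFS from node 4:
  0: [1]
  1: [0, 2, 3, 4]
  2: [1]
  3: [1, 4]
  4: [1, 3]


Visit 4, enqueue [1, 3]
Visit 1, enqueue [0, 2]
Visit 3, enqueue []
Visit 0, enqueue []
Visit 2, enqueue []

BFS order: [4, 1, 3, 0, 2]


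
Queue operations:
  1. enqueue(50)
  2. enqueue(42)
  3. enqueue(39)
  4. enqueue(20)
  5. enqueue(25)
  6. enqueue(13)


enqueue(50) -> [50]
enqueue(42) -> [50, 42]
enqueue(39) -> [50, 42, 39]
enqueue(20) -> [50, 42, 39, 20]
enqueue(25) -> [50, 42, 39, 20, 25]
enqueue(13) -> [50, 42, 39, 20, 25, 13]

Final queue: [50, 42, 39, 20, 25, 13]


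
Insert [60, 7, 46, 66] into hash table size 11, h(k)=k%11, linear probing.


Insert 60: h=5 -> slot 5
Insert 7: h=7 -> slot 7
Insert 46: h=2 -> slot 2
Insert 66: h=0 -> slot 0

Table: [66, None, 46, None, None, 60, None, 7, None, None, None]


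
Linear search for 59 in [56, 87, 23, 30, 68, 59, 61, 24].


i=0: 56!=59
i=1: 87!=59
i=2: 23!=59
i=3: 30!=59
i=4: 68!=59
i=5: 59==59 found!

Found at 5, 6 comps


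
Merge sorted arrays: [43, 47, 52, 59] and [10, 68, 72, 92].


Take 10 from B
Take 43 from A
Take 47 from A
Take 52 from A
Take 59 from A

Merged: [10, 43, 47, 52, 59, 68, 72, 92]


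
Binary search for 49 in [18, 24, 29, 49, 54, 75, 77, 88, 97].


Step 1: lo=0, hi=8, mid=4, val=54
Step 2: lo=0, hi=3, mid=1, val=24
Step 3: lo=2, hi=3, mid=2, val=29
Step 4: lo=3, hi=3, mid=3, val=49

Found at index 3


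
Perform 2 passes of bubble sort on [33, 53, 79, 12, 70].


Initial: [33, 53, 79, 12, 70]
Pass 1: [33, 53, 12, 70, 79] (2 swaps)
Pass 2: [33, 12, 53, 70, 79] (1 swaps)

After 2 passes: [33, 12, 53, 70, 79]


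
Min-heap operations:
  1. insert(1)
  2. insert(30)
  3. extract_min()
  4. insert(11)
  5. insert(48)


insert(1) -> [1]
insert(30) -> [1, 30]
extract_min()->1, [30]
insert(11) -> [11, 30]
insert(48) -> [11, 30, 48]

Final heap: [11, 30, 48]


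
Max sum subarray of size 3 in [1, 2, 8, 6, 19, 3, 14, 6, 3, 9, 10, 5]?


[0:3]: 11
[1:4]: 16
[2:5]: 33
[3:6]: 28
[4:7]: 36
[5:8]: 23
[6:9]: 23
[7:10]: 18
[8:11]: 22
[9:12]: 24

Max: 36 at [4:7]


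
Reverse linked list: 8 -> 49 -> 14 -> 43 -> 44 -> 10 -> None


Step 1: curr=8, set curr.next=prev(None) | reversed so far: 8
Step 2: curr=49, set curr.next=prev(8) | reversed so far: 49 -> 8
Step 3: curr=14, set curr.next=prev(49) | reversed so far: 14 -> 49 -> 8
Step 4: curr=43, set curr.next=prev(14) | reversed so far: 43 -> 14 -> 49 -> 8
Step 5: curr=44, set curr.next=prev(43) | reversed so far: 44 -> 43 -> 14 -> 49 -> 8
Step 6: curr=10, set curr.next=prev(44) | reversed so far: 10 -> 44 -> 43 -> 14 -> 49 -> 8

10 -> 44 -> 43 -> 14 -> 49 -> 8 -> None


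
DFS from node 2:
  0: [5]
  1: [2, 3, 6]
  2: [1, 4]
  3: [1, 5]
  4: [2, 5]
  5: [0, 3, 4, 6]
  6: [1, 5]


Visit 2, push [4, 1]
Visit 1, push [6, 3]
Visit 3, push [5]
Visit 5, push [6, 4, 0]
Visit 0, push []
Visit 4, push []
Visit 6, push []

DFS order: [2, 1, 3, 5, 0, 4, 6]


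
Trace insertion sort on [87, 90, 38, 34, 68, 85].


Initial: [87, 90, 38, 34, 68, 85]
Insert 90: [87, 90, 38, 34, 68, 85]
Insert 38: [38, 87, 90, 34, 68, 85]
Insert 34: [34, 38, 87, 90, 68, 85]
Insert 68: [34, 38, 68, 87, 90, 85]
Insert 85: [34, 38, 68, 85, 87, 90]

Sorted: [34, 38, 68, 85, 87, 90]


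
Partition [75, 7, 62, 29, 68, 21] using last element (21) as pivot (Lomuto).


Pivot: 21
  7 <= 21: swap -> [7, 75, 62, 29, 68, 21]
Place pivot at 1: [7, 21, 62, 29, 68, 75]

Partitioned: [7, 21, 62, 29, 68, 75]


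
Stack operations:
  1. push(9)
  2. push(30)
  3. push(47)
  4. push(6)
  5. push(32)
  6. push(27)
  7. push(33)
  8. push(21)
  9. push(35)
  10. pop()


push(9) -> [9]
push(30) -> [9, 30]
push(47) -> [9, 30, 47]
push(6) -> [9, 30, 47, 6]
push(32) -> [9, 30, 47, 6, 32]
push(27) -> [9, 30, 47, 6, 32, 27]
push(33) -> [9, 30, 47, 6, 32, 27, 33]
push(21) -> [9, 30, 47, 6, 32, 27, 33, 21]
push(35) -> [9, 30, 47, 6, 32, 27, 33, 21, 35]
pop()->35, [9, 30, 47, 6, 32, 27, 33, 21]

Final stack: [9, 30, 47, 6, 32, 27, 33, 21]


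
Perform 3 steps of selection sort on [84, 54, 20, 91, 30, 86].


Initial: [84, 54, 20, 91, 30, 86]
Step 1: min=20 at 2
  Swap: [20, 54, 84, 91, 30, 86]
Step 2: min=30 at 4
  Swap: [20, 30, 84, 91, 54, 86]
Step 3: min=54 at 4
  Swap: [20, 30, 54, 91, 84, 86]

After 3 steps: [20, 30, 54, 91, 84, 86]


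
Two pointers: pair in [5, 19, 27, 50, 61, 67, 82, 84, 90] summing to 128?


lo=0(5)+hi=8(90)=95
lo=1(19)+hi=8(90)=109
lo=2(27)+hi=8(90)=117
lo=3(50)+hi=8(90)=140
lo=3(50)+hi=7(84)=134
lo=3(50)+hi=6(82)=132
lo=3(50)+hi=5(67)=117
lo=4(61)+hi=5(67)=128

Yes: 61+67=128


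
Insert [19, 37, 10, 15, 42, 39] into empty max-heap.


Insert 19: [19]
Insert 37: [37, 19]
Insert 10: [37, 19, 10]
Insert 15: [37, 19, 10, 15]
Insert 42: [42, 37, 10, 15, 19]
Insert 39: [42, 37, 39, 15, 19, 10]

Final heap: [42, 37, 39, 15, 19, 10]


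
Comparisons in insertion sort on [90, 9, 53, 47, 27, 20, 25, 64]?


Algorithm: insertion sort
Input: [90, 9, 53, 47, 27, 20, 25, 64]
Sorted: [9, 20, 25, 27, 47, 53, 64, 90]

22


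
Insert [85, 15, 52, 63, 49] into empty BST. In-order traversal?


Insert 85: root
Insert 15: L from 85
Insert 52: L from 85 -> R from 15
Insert 63: L from 85 -> R from 15 -> R from 52
Insert 49: L from 85 -> R from 15 -> L from 52

In-order: [15, 49, 52, 63, 85]


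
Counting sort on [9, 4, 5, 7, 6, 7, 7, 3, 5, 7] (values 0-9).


Input: [9, 4, 5, 7, 6, 7, 7, 3, 5, 7]
Counts: [0, 0, 0, 1, 1, 2, 1, 4, 0, 1]

Sorted: [3, 4, 5, 5, 6, 7, 7, 7, 7, 9]


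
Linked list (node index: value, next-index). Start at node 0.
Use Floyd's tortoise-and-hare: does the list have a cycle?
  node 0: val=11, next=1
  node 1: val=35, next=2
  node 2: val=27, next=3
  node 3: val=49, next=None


Floyd's tortoise (slow, +1) and hare (fast, +2):
  init: slow=0, fast=0
  step 1: slow=1, fast=2
  step 2: fast 2->3->None, no cycle

Cycle: no


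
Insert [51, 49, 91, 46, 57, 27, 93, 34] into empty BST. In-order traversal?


Insert 51: root
Insert 49: L from 51
Insert 91: R from 51
Insert 46: L from 51 -> L from 49
Insert 57: R from 51 -> L from 91
Insert 27: L from 51 -> L from 49 -> L from 46
Insert 93: R from 51 -> R from 91
Insert 34: L from 51 -> L from 49 -> L from 46 -> R from 27

In-order: [27, 34, 46, 49, 51, 57, 91, 93]


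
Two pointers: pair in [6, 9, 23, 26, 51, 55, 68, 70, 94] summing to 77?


lo=0(6)+hi=8(94)=100
lo=0(6)+hi=7(70)=76
lo=1(9)+hi=7(70)=79
lo=1(9)+hi=6(68)=77

Yes: 9+68=77


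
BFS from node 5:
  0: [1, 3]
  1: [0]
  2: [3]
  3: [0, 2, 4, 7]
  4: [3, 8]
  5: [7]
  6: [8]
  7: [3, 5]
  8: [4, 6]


Visit 5, enqueue [7]
Visit 7, enqueue [3]
Visit 3, enqueue [0, 2, 4]
Visit 0, enqueue [1]
Visit 2, enqueue []
Visit 4, enqueue [8]
Visit 1, enqueue []
Visit 8, enqueue [6]
Visit 6, enqueue []

BFS order: [5, 7, 3, 0, 2, 4, 1, 8, 6]


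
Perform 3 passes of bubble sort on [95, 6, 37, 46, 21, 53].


Initial: [95, 6, 37, 46, 21, 53]
Pass 1: [6, 37, 46, 21, 53, 95] (5 swaps)
Pass 2: [6, 37, 21, 46, 53, 95] (1 swaps)
Pass 3: [6, 21, 37, 46, 53, 95] (1 swaps)

After 3 passes: [6, 21, 37, 46, 53, 95]


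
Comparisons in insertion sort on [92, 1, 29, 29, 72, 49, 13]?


Algorithm: insertion sort
Input: [92, 1, 29, 29, 72, 49, 13]
Sorted: [1, 13, 29, 29, 49, 72, 92]

16


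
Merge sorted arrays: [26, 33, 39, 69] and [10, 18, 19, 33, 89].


Take 10 from B
Take 18 from B
Take 19 from B
Take 26 from A
Take 33 from A
Take 33 from B
Take 39 from A
Take 69 from A

Merged: [10, 18, 19, 26, 33, 33, 39, 69, 89]


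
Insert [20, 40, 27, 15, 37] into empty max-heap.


Insert 20: [20]
Insert 40: [40, 20]
Insert 27: [40, 20, 27]
Insert 15: [40, 20, 27, 15]
Insert 37: [40, 37, 27, 15, 20]

Final heap: [40, 37, 27, 15, 20]


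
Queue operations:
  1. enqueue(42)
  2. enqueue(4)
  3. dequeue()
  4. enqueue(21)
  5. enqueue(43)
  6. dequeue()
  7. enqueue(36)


enqueue(42) -> [42]
enqueue(4) -> [42, 4]
dequeue()->42, [4]
enqueue(21) -> [4, 21]
enqueue(43) -> [4, 21, 43]
dequeue()->4, [21, 43]
enqueue(36) -> [21, 43, 36]

Final queue: [21, 43, 36]


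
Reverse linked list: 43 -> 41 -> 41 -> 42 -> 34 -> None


Step 1: curr=43, set curr.next=prev(None) | reversed so far: 43
Step 2: curr=41, set curr.next=prev(43) | reversed so far: 41 -> 43
Step 3: curr=41, set curr.next=prev(41) | reversed so far: 41 -> 41 -> 43
Step 4: curr=42, set curr.next=prev(41) | reversed so far: 42 -> 41 -> 41 -> 43
Step 5: curr=34, set curr.next=prev(42) | reversed so far: 34 -> 42 -> 41 -> 41 -> 43

34 -> 42 -> 41 -> 41 -> 43 -> None


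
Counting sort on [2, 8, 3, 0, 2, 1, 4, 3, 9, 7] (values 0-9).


Input: [2, 8, 3, 0, 2, 1, 4, 3, 9, 7]
Counts: [1, 1, 2, 2, 1, 0, 0, 1, 1, 1]

Sorted: [0, 1, 2, 2, 3, 3, 4, 7, 8, 9]


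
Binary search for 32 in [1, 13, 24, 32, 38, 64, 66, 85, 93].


Step 1: lo=0, hi=8, mid=4, val=38
Step 2: lo=0, hi=3, mid=1, val=13
Step 3: lo=2, hi=3, mid=2, val=24
Step 4: lo=3, hi=3, mid=3, val=32

Found at index 3


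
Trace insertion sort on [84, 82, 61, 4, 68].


Initial: [84, 82, 61, 4, 68]
Insert 82: [82, 84, 61, 4, 68]
Insert 61: [61, 82, 84, 4, 68]
Insert 4: [4, 61, 82, 84, 68]
Insert 68: [4, 61, 68, 82, 84]

Sorted: [4, 61, 68, 82, 84]


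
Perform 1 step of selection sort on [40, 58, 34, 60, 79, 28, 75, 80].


Initial: [40, 58, 34, 60, 79, 28, 75, 80]
Step 1: min=28 at 5
  Swap: [28, 58, 34, 60, 79, 40, 75, 80]

After 1 step: [28, 58, 34, 60, 79, 40, 75, 80]


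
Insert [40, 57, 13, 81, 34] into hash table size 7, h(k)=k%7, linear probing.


Insert 40: h=5 -> slot 5
Insert 57: h=1 -> slot 1
Insert 13: h=6 -> slot 6
Insert 81: h=4 -> slot 4
Insert 34: h=6, 1 probes -> slot 0

Table: [34, 57, None, None, 81, 40, 13]


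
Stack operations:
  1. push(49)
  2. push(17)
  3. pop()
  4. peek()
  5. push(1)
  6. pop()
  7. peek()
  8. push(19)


push(49) -> [49]
push(17) -> [49, 17]
pop()->17, [49]
peek()->49
push(1) -> [49, 1]
pop()->1, [49]
peek()->49
push(19) -> [49, 19]

Final stack: [49, 19]


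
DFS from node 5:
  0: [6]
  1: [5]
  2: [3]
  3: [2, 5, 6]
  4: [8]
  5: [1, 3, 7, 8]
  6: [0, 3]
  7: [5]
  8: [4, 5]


Visit 5, push [8, 7, 3, 1]
Visit 1, push []
Visit 3, push [6, 2]
Visit 2, push []
Visit 6, push [0]
Visit 0, push []
Visit 7, push []
Visit 8, push [4]
Visit 4, push []

DFS order: [5, 1, 3, 2, 6, 0, 7, 8, 4]


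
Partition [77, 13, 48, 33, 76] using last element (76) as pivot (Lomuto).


Pivot: 76
  13 <= 76: swap -> [13, 77, 48, 33, 76]
  48 <= 76: swap -> [13, 48, 77, 33, 76]
  33 <= 76: swap -> [13, 48, 33, 77, 76]
Place pivot at 3: [13, 48, 33, 76, 77]

Partitioned: [13, 48, 33, 76, 77]


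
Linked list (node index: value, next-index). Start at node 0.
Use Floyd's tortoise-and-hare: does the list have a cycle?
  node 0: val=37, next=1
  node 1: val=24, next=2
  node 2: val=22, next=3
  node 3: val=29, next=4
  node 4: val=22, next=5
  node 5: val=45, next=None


Floyd's tortoise (slow, +1) and hare (fast, +2):
  init: slow=0, fast=0
  step 1: slow=1, fast=2
  step 2: slow=2, fast=4
  step 3: fast 4->5->None, no cycle

Cycle: no


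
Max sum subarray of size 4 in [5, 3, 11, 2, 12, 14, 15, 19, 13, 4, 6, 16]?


[0:4]: 21
[1:5]: 28
[2:6]: 39
[3:7]: 43
[4:8]: 60
[5:9]: 61
[6:10]: 51
[7:11]: 42
[8:12]: 39

Max: 61 at [5:9]


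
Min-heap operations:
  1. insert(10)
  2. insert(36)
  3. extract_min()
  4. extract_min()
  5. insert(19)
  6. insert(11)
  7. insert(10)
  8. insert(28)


insert(10) -> [10]
insert(36) -> [10, 36]
extract_min()->10, [36]
extract_min()->36, []
insert(19) -> [19]
insert(11) -> [11, 19]
insert(10) -> [10, 19, 11]
insert(28) -> [10, 19, 11, 28]

Final heap: [10, 19, 11, 28]


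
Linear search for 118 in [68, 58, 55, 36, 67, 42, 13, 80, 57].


i=0: 68!=118
i=1: 58!=118
i=2: 55!=118
i=3: 36!=118
i=4: 67!=118
i=5: 42!=118
i=6: 13!=118
i=7: 80!=118
i=8: 57!=118

Not found, 9 comps


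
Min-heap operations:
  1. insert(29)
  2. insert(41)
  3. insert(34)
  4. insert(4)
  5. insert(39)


insert(29) -> [29]
insert(41) -> [29, 41]
insert(34) -> [29, 41, 34]
insert(4) -> [4, 29, 34, 41]
insert(39) -> [4, 29, 34, 41, 39]

Final heap: [4, 29, 34, 41, 39]


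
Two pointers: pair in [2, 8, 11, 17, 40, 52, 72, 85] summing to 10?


lo=0(2)+hi=7(85)=87
lo=0(2)+hi=6(72)=74
lo=0(2)+hi=5(52)=54
lo=0(2)+hi=4(40)=42
lo=0(2)+hi=3(17)=19
lo=0(2)+hi=2(11)=13
lo=0(2)+hi=1(8)=10

Yes: 2+8=10


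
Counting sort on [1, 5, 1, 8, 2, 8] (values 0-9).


Input: [1, 5, 1, 8, 2, 8]
Counts: [0, 2, 1, 0, 0, 1, 0, 0, 2, 0]

Sorted: [1, 1, 2, 5, 8, 8]


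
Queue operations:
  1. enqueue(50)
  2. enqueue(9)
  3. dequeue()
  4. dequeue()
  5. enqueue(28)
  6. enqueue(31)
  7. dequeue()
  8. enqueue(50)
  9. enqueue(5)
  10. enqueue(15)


enqueue(50) -> [50]
enqueue(9) -> [50, 9]
dequeue()->50, [9]
dequeue()->9, []
enqueue(28) -> [28]
enqueue(31) -> [28, 31]
dequeue()->28, [31]
enqueue(50) -> [31, 50]
enqueue(5) -> [31, 50, 5]
enqueue(15) -> [31, 50, 5, 15]

Final queue: [31, 50, 5, 15]


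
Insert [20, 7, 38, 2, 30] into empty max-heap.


Insert 20: [20]
Insert 7: [20, 7]
Insert 38: [38, 7, 20]
Insert 2: [38, 7, 20, 2]
Insert 30: [38, 30, 20, 2, 7]

Final heap: [38, 30, 20, 2, 7]


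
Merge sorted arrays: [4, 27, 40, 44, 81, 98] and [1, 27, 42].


Take 1 from B
Take 4 from A
Take 27 from A
Take 27 from B
Take 40 from A
Take 42 from B

Merged: [1, 4, 27, 27, 40, 42, 44, 81, 98]


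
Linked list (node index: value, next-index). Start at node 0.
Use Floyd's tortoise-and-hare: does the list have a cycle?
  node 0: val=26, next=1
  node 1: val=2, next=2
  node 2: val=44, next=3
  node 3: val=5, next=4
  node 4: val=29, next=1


Floyd's tortoise (slow, +1) and hare (fast, +2):
  init: slow=0, fast=0
  step 1: slow=1, fast=2
  step 2: slow=2, fast=4
  step 3: slow=3, fast=2
  step 4: slow=4, fast=4
  slow == fast at node 4: cycle detected

Cycle: yes


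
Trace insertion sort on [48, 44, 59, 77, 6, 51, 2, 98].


Initial: [48, 44, 59, 77, 6, 51, 2, 98]
Insert 44: [44, 48, 59, 77, 6, 51, 2, 98]
Insert 59: [44, 48, 59, 77, 6, 51, 2, 98]
Insert 77: [44, 48, 59, 77, 6, 51, 2, 98]
Insert 6: [6, 44, 48, 59, 77, 51, 2, 98]
Insert 51: [6, 44, 48, 51, 59, 77, 2, 98]
Insert 2: [2, 6, 44, 48, 51, 59, 77, 98]
Insert 98: [2, 6, 44, 48, 51, 59, 77, 98]

Sorted: [2, 6, 44, 48, 51, 59, 77, 98]


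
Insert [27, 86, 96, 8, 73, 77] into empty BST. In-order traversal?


Insert 27: root
Insert 86: R from 27
Insert 96: R from 27 -> R from 86
Insert 8: L from 27
Insert 73: R from 27 -> L from 86
Insert 77: R from 27 -> L from 86 -> R from 73

In-order: [8, 27, 73, 77, 86, 96]


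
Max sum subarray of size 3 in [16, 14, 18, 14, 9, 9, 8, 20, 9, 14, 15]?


[0:3]: 48
[1:4]: 46
[2:5]: 41
[3:6]: 32
[4:7]: 26
[5:8]: 37
[6:9]: 37
[7:10]: 43
[8:11]: 38

Max: 48 at [0:3]


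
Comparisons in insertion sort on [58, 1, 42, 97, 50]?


Algorithm: insertion sort
Input: [58, 1, 42, 97, 50]
Sorted: [1, 42, 50, 58, 97]

7


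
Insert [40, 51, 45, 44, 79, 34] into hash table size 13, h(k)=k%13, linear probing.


Insert 40: h=1 -> slot 1
Insert 51: h=12 -> slot 12
Insert 45: h=6 -> slot 6
Insert 44: h=5 -> slot 5
Insert 79: h=1, 1 probes -> slot 2
Insert 34: h=8 -> slot 8

Table: [None, 40, 79, None, None, 44, 45, None, 34, None, None, None, 51]


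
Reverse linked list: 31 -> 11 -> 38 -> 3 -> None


Step 1: curr=31, set curr.next=prev(None) | reversed so far: 31
Step 2: curr=11, set curr.next=prev(31) | reversed so far: 11 -> 31
Step 3: curr=38, set curr.next=prev(11) | reversed so far: 38 -> 11 -> 31
Step 4: curr=3, set curr.next=prev(38) | reversed so far: 3 -> 38 -> 11 -> 31

3 -> 38 -> 11 -> 31 -> None


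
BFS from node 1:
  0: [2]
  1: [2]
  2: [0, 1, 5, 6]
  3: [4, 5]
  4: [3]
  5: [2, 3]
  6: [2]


Visit 1, enqueue [2]
Visit 2, enqueue [0, 5, 6]
Visit 0, enqueue []
Visit 5, enqueue [3]
Visit 6, enqueue []
Visit 3, enqueue [4]
Visit 4, enqueue []

BFS order: [1, 2, 0, 5, 6, 3, 4]


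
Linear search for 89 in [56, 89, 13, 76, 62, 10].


i=0: 56!=89
i=1: 89==89 found!

Found at 1, 2 comps


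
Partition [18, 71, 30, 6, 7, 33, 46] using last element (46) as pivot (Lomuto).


Pivot: 46
  18 <= 46: advance i (no swap)
  30 <= 46: swap -> [18, 30, 71, 6, 7, 33, 46]
  6 <= 46: swap -> [18, 30, 6, 71, 7, 33, 46]
  7 <= 46: swap -> [18, 30, 6, 7, 71, 33, 46]
  33 <= 46: swap -> [18, 30, 6, 7, 33, 71, 46]
Place pivot at 5: [18, 30, 6, 7, 33, 46, 71]

Partitioned: [18, 30, 6, 7, 33, 46, 71]
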